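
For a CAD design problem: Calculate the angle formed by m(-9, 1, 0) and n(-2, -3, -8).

m·n = (-9)·(-2) + 1·(-3) + 0·(-8) = 18 - 3 + 0 = 15
|m| = √((-9)² + 1² + 0²) = √82 ≈ 9.055
|n| = √((-2)² + (-3)² + (-8)²) = √77 ≈ 8.775
cos θ = (m·n)/(|m||n|) = 15/(9.055·8.775) ≈ 0.1888
θ = arccos(0.1888) ≈ 79.12°

79.12°


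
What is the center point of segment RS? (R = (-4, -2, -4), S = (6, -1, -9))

M = ((x₁+x₂)/2, (y₁+y₂)/2, (z₁+z₂)/2)
  = ((-4 + 6)/2, (-2 - 1)/2, (-4 - 9)/2)
  = (2/2, -3/2, -13/2)
  = (1, -1.5, -6.5)

(1, -1.5, -6.5)


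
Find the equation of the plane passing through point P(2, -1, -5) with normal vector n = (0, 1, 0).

The plane through P with normal n = (a, b, c) satisfies n·(r - P) = 0,
i.e. ax + by + cz = a·x₀ + b·y₀ + c·z₀.
d = 0·2 + 1·(-1) + 0·(-5)
  = 0 - 1 + 0
  = -1
Equation: y = -1

y = -1


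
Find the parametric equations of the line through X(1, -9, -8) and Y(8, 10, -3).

Direction vector d = Y - X = (8 - 1, 10 + 9, -3 + 8) = (7, 19, 5)
Parametric form r = X + t·d:
x = 1 + 7t, y = -9 + 19t, z = -8 + 5t

x = 1 + 7t, y = -9 + 19t, z = -8 + 5t


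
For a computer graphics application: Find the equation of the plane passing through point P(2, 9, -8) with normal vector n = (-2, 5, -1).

The plane through P with normal n = (a, b, c) satisfies n·(r - P) = 0,
i.e. ax + by + cz = a·x₀ + b·y₀ + c·z₀.
d = (-2)·2 + 5·9 + (-1)·(-8)
  = -4 + 45 + 8
  = 49
Equation: -2x + 5y - z = 49

-2x + 5y - z = 49


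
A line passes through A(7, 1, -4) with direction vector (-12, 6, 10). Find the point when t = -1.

P(t) = A + t·d
  = (7 + (-12)·(-1), 1 + 6·(-1), -4 + 10·(-1))
  = (7 + 12, 1 - 6, -4 - 10)
  = (19, -5, -14)

(19, -5, -14)


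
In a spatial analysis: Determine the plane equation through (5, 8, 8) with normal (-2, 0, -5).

The plane through P with normal n = (a, b, c) satisfies n·(r - P) = 0,
i.e. ax + by + cz = a·x₀ + b·y₀ + c·z₀.
d = (-2)·5 + 0·8 + (-5)·8
  = -10 + 0 - 40
  = -50
Equation: -2x - 5z = -50

-2x - 5z = -50


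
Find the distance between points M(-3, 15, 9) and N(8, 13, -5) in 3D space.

d = √[(x₂-x₁)² + (y₂-y₁)² + (z₂-z₁)²]
  = √[11² + (-2)² + (-14)²]
  = √[121 + 4 + 196]
  = √321
  ≈ 17.92

17.92


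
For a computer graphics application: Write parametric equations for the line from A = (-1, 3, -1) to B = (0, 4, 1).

Direction vector d = B - A = (0 + 1, 4 - 3, 1 + 1) = (1, 1, 2)
Parametric form r = A + t·d:
x = -1 + t, y = 3 + t, z = -1 + 2t

x = -1 + t, y = 3 + t, z = -1 + 2t


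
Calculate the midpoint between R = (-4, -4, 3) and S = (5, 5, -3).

M = ((x₁+x₂)/2, (y₁+y₂)/2, (z₁+z₂)/2)
  = ((-4 + 5)/2, (-4 + 5)/2, (3 - 3)/2)
  = (1/2, 1/2, 0/2)
  = (0.5, 0.5, 0)

(0.5, 0.5, 0)


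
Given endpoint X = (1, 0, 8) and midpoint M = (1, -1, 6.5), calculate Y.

Y = 2M - X
  = (2·1 - 1, 2·(-1) - 0, 2·6.5 - 8)
  = (2 - 1, -2 + 0, 13 - 8)
  = (1, -2, 5)

(1, -2, 5)


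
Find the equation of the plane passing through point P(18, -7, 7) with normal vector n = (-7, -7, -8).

The plane through P with normal n = (a, b, c) satisfies n·(r - P) = 0,
i.e. ax + by + cz = a·x₀ + b·y₀ + c·z₀.
d = (-7)·18 + (-7)·(-7) + (-8)·7
  = -126 + 49 - 56
  = -133
Equation: -7x - 7y - 8z = -133

-7x - 7y - 8z = -133


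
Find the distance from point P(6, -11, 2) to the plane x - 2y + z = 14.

distance = |a·x₀ + b·y₀ + c·z₀ - d| / √(a² + b² + c²)
  = |1·6 + (-2)·(-11) + 1·2 - 14| / √(1² + (-2)² + 1²)
  = |6 + 22 + 2 - 14| / √(1 + 4 + 1)
  = |16| / √6
  = 16 / 2.449
  ≈ 6.532

6.532


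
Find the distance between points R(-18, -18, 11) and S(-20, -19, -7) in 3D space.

d = √[(x₂-x₁)² + (y₂-y₁)² + (z₂-z₁)²]
  = √[(-2)² + (-1)² + (-18)²]
  = √[4 + 1 + 324]
  = √329
  ≈ 18.14

18.14


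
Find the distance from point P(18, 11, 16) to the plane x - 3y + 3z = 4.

distance = |a·x₀ + b·y₀ + c·z₀ - d| / √(a² + b² + c²)
  = |1·18 + (-3)·11 + 3·16 - 4| / √(1² + (-3)² + 3²)
  = |18 - 33 + 48 - 4| / √(1 + 9 + 9)
  = |29| / √19
  = 29 / 4.359
  ≈ 6.653

6.653


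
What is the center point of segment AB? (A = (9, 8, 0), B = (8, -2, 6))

M = ((x₁+x₂)/2, (y₁+y₂)/2, (z₁+z₂)/2)
  = ((9 + 8)/2, (8 - 2)/2, (0 + 6)/2)
  = (17/2, 6/2, 6/2)
  = (8.5, 3, 3)

(8.5, 3, 3)


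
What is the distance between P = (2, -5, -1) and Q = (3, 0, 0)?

d = √[(x₂-x₁)² + (y₂-y₁)² + (z₂-z₁)²]
  = √[1² + 5² + 1²]
  = √[1 + 25 + 1]
  = √27
  ≈ 5.196

5.196


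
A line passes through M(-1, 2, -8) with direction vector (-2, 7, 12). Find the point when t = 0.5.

P(t) = M + t·d
  = (-1 + (-2)·0.5, 2 + 7·0.5, -8 + 12·0.5)
  = (-1 - 1, 2 + 3.5, -8 + 6)
  = (-2, 5.5, -2)

(-2, 5.5, -2)


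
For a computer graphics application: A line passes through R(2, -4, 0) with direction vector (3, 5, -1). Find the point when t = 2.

P(t) = R + t·d
  = (2 + 3·2, -4 + 5·2, 0 + (-1)·2)
  = (2 + 6, -4 + 10, 0 - 2)
  = (8, 6, -2)

(8, 6, -2)


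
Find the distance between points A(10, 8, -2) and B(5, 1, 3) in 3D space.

d = √[(x₂-x₁)² + (y₂-y₁)² + (z₂-z₁)²]
  = √[(-5)² + (-7)² + 5²]
  = √[25 + 49 + 25]
  = √99
  ≈ 9.95

9.95


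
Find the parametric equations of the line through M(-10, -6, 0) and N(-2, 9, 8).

Direction vector d = N - M = (-2 + 10, 9 + 6, 8 + 0) = (8, 15, 8)
Parametric form r = M + t·d:
x = -10 + 8t, y = -6 + 15t, z = 0 + 8t

x = -10 + 8t, y = -6 + 15t, z = 0 + 8t


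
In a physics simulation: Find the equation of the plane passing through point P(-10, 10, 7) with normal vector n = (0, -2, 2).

The plane through P with normal n = (a, b, c) satisfies n·(r - P) = 0,
i.e. ax + by + cz = a·x₀ + b·y₀ + c·z₀.
d = 0·(-10) + (-2)·10 + 2·7
  = 0 - 20 + 14
  = -6
Equation: -2y + 2z = -6

-2y + 2z = -6


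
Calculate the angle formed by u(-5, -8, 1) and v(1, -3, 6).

u·v = (-5)·1 + (-8)·(-3) + 1·6 = -5 + 24 + 6 = 25
|u| = √((-5)² + (-8)² + 1²) = √90 ≈ 9.487
|v| = √(1² + (-3)² + 6²) = √46 ≈ 6.782
cos θ = (u·v)/(|u||v|) = 25/(9.487·6.782) ≈ 0.3885
θ = arccos(0.3885) ≈ 67.14°

67.14°


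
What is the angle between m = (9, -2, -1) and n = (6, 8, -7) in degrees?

m·n = 9·6 + (-2)·8 + (-1)·(-7) = 54 - 16 + 7 = 45
|m| = √(9² + (-2)² + (-1)²) = √86 ≈ 9.274
|n| = √(6² + 8² + (-7)²) = √149 ≈ 12.21
cos θ = (m·n)/(|m||n|) = 45/(9.274·12.21) ≈ 0.3975
θ = arccos(0.3975) ≈ 66.58°

66.58°


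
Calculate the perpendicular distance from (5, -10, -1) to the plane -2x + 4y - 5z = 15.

distance = |a·x₀ + b·y₀ + c·z₀ - d| / √(a² + b² + c²)
  = |(-2)·5 + 4·(-10) + (-5)·(-1) - 15| / √((-2)² + 4² + (-5)²)
  = |-10 - 40 + 5 - 15| / √(4 + 16 + 25)
  = |-60| / √45
  = 60 / 6.708
  ≈ 8.944

8.944


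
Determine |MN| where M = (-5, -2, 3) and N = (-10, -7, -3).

d = √[(x₂-x₁)² + (y₂-y₁)² + (z₂-z₁)²]
  = √[(-5)² + (-5)² + (-6)²]
  = √[25 + 25 + 36]
  = √86
  ≈ 9.274

9.274


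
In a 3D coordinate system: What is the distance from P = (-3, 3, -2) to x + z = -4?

distance = |a·x₀ + b·y₀ + c·z₀ - d| / √(a² + b² + c²)
  = |1·(-3) + 0·3 + 1·(-2) - (-4)| / √(1² + 0² + 1²)
  = |-3 + 0 - 2 + 4| / √(1 + 0 + 1)
  = |-1| / √2
  = 1 / 1.414
  ≈ 0.7071

0.7071


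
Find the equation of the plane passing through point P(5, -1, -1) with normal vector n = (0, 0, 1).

The plane through P with normal n = (a, b, c) satisfies n·(r - P) = 0,
i.e. ax + by + cz = a·x₀ + b·y₀ + c·z₀.
d = 0·5 + 0·(-1) + 1·(-1)
  = 0 + 0 - 1
  = -1
Equation: z = -1

z = -1


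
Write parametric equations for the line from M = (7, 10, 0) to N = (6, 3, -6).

Direction vector d = N - M = (6 - 7, 3 - 10, -6 + 0) = (-1, -7, -6)
Parametric form r = M + t·d:
x = 7 - t, y = 10 - 7t, z = 0 - 6t

x = 7 - t, y = 10 - 7t, z = 0 - 6t


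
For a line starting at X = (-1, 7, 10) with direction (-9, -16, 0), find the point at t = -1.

P(t) = X + t·d
  = (-1 + (-9)·(-1), 7 + (-16)·(-1), 10 + 0·(-1))
  = (-1 + 9, 7 + 16, 10 + 0)
  = (8, 23, 10)

(8, 23, 10)


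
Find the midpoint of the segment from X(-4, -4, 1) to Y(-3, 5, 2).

M = ((x₁+x₂)/2, (y₁+y₂)/2, (z₁+z₂)/2)
  = ((-4 - 3)/2, (-4 + 5)/2, (1 + 2)/2)
  = (-7/2, 1/2, 3/2)
  = (-3.5, 0.5, 1.5)

(-3.5, 0.5, 1.5)


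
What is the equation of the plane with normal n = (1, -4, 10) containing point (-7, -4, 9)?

The plane through P with normal n = (a, b, c) satisfies n·(r - P) = 0,
i.e. ax + by + cz = a·x₀ + b·y₀ + c·z₀.
d = 1·(-7) + (-4)·(-4) + 10·9
  = -7 + 16 + 90
  = 99
Equation: x - 4y + 10z = 99

x - 4y + 10z = 99


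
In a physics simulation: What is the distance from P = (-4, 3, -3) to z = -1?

distance = |a·x₀ + b·y₀ + c·z₀ - d| / √(a² + b² + c²)
  = |0·(-4) + 0·3 + 1·(-3) - (-1)| / √(0² + 0² + 1²)
  = |0 + 0 - 3 + 1| / √(0 + 0 + 1)
  = |-2| / √1
  = 2 / 1
  ≈ 2

2


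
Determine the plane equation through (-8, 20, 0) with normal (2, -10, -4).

The plane through P with normal n = (a, b, c) satisfies n·(r - P) = 0,
i.e. ax + by + cz = a·x₀ + b·y₀ + c·z₀.
d = 2·(-8) + (-10)·20 + (-4)·0
  = -16 - 200 + 0
  = -216
Equation: 2x - 10y - 4z = -216

2x - 10y - 4z = -216


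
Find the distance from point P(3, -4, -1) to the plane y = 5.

distance = |a·x₀ + b·y₀ + c·z₀ - d| / √(a² + b² + c²)
  = |0·3 + 1·(-4) + 0·(-1) - 5| / √(0² + 1² + 0²)
  = |0 - 4 + 0 - 5| / √(0 + 1 + 0)
  = |-9| / √1
  = 9 / 1
  ≈ 9

9


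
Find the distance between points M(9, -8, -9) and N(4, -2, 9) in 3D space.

d = √[(x₂-x₁)² + (y₂-y₁)² + (z₂-z₁)²]
  = √[(-5)² + 6² + 18²]
  = √[25 + 36 + 324]
  = √385
  ≈ 19.62

19.62


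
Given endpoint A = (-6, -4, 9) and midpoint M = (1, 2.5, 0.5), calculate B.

B = 2M - A
  = (2·1 - (-6), 2·2.5 - (-4), 2·0.5 - 9)
  = (2 + 6, 5 + 4, 1 - 9)
  = (8, 9, -8)

(8, 9, -8)


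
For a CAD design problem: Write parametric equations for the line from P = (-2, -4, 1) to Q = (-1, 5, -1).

Direction vector d = Q - P = (-1 + 2, 5 + 4, -1 - 1) = (1, 9, -2)
Parametric form r = P + t·d:
x = -2 + t, y = -4 + 9t, z = 1 - 2t

x = -2 + t, y = -4 + 9t, z = 1 - 2t


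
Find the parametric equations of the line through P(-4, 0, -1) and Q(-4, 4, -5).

Direction vector d = Q - P = (-4 + 4, 4 + 0, -5 + 1) = (0, 4, -4)
Parametric form r = P + t·d:
x = -4, y = 0 + 4t, z = -1 - 4t

x = -4, y = 0 + 4t, z = -1 - 4t


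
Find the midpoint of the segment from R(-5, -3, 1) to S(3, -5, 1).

M = ((x₁+x₂)/2, (y₁+y₂)/2, (z₁+z₂)/2)
  = ((-5 + 3)/2, (-3 - 5)/2, (1 + 1)/2)
  = (-2/2, -8/2, 2/2)
  = (-1, -4, 1)

(-1, -4, 1)


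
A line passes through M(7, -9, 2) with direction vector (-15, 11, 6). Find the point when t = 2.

P(t) = M + t·d
  = (7 + (-15)·2, -9 + 11·2, 2 + 6·2)
  = (7 - 30, -9 + 22, 2 + 12)
  = (-23, 13, 14)

(-23, 13, 14)


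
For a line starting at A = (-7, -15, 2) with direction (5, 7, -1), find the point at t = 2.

P(t) = A + t·d
  = (-7 + 5·2, -15 + 7·2, 2 + (-1)·2)
  = (-7 + 10, -15 + 14, 2 - 2)
  = (3, -1, 0)

(3, -1, 0)


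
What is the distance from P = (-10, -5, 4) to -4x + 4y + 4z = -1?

distance = |a·x₀ + b·y₀ + c·z₀ - d| / √(a² + b² + c²)
  = |(-4)·(-10) + 4·(-5) + 4·4 - (-1)| / √((-4)² + 4² + 4²)
  = |40 - 20 + 16 + 1| / √(16 + 16 + 16)
  = |37| / √48
  = 37 / 6.928
  ≈ 5.34

5.34


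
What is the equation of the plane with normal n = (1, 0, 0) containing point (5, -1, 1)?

The plane through P with normal n = (a, b, c) satisfies n·(r - P) = 0,
i.e. ax + by + cz = a·x₀ + b·y₀ + c·z₀.
d = 1·5 + 0·(-1) + 0·1
  = 5 + 0 + 0
  = 5
Equation: x = 5

x = 5


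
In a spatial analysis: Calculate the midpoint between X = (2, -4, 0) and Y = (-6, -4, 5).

M = ((x₁+x₂)/2, (y₁+y₂)/2, (z₁+z₂)/2)
  = ((2 - 6)/2, (-4 - 4)/2, (0 + 5)/2)
  = (-4/2, -8/2, 5/2)
  = (-2, -4, 2.5)

(-2, -4, 2.5)


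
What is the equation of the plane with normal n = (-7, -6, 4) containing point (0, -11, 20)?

The plane through P with normal n = (a, b, c) satisfies n·(r - P) = 0,
i.e. ax + by + cz = a·x₀ + b·y₀ + c·z₀.
d = (-7)·0 + (-6)·(-11) + 4·20
  = 0 + 66 + 80
  = 146
Equation: -7x - 6y + 4z = 146

-7x - 6y + 4z = 146


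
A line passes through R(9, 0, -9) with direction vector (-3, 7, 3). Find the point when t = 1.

P(t) = R + t·d
  = (9 + (-3)·1, 0 + 7·1, -9 + 3·1)
  = (9 - 3, 0 + 7, -9 + 3)
  = (6, 7, -6)

(6, 7, -6)


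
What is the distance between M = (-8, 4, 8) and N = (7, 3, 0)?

d = √[(x₂-x₁)² + (y₂-y₁)² + (z₂-z₁)²]
  = √[15² + (-1)² + (-8)²]
  = √[225 + 1 + 64]
  = √290
  ≈ 17.03

17.03


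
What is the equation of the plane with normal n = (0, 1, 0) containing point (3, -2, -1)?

The plane through P with normal n = (a, b, c) satisfies n·(r - P) = 0,
i.e. ax + by + cz = a·x₀ + b·y₀ + c·z₀.
d = 0·3 + 1·(-2) + 0·(-1)
  = 0 - 2 + 0
  = -2
Equation: y = -2

y = -2


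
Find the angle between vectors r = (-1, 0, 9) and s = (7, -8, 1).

r·s = (-1)·7 + 0·(-8) + 9·1 = -7 + 0 + 9 = 2
|r| = √((-1)² + 0² + 9²) = √82 ≈ 9.055
|s| = √(7² + (-8)² + 1²) = √114 ≈ 10.68
cos θ = (r·s)/(|r||s|) = 2/(9.055·10.68) ≈ 0.02069
θ = arccos(0.02069) ≈ 88.81°

88.81°


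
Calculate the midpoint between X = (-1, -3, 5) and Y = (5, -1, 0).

M = ((x₁+x₂)/2, (y₁+y₂)/2, (z₁+z₂)/2)
  = ((-1 + 5)/2, (-3 - 1)/2, (5 + 0)/2)
  = (4/2, -4/2, 5/2)
  = (2, -2, 2.5)

(2, -2, 2.5)


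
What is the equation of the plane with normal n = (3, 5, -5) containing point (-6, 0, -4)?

The plane through P with normal n = (a, b, c) satisfies n·(r - P) = 0,
i.e. ax + by + cz = a·x₀ + b·y₀ + c·z₀.
d = 3·(-6) + 5·0 + (-5)·(-4)
  = -18 + 0 + 20
  = 2
Equation: 3x + 5y - 5z = 2

3x + 5y - 5z = 2


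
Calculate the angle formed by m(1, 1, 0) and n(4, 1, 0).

m·n = 1·4 + 1·1 + 0·0 = 4 + 1 + 0 = 5
|m| = √(1² + 1² + 0²) = √2 ≈ 1.414
|n| = √(4² + 1² + 0²) = √17 ≈ 4.123
cos θ = (m·n)/(|m||n|) = 5/(1.414·4.123) ≈ 0.8575
θ = arccos(0.8575) ≈ 30.96°

30.96°


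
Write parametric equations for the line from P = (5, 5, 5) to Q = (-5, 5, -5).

Direction vector d = Q - P = (-5 - 5, 5 - 5, -5 - 5) = (-10, 0, -10)
Parametric form r = P + t·d:
x = 5 - 10t, y = 5, z = 5 - 10t

x = 5 - 10t, y = 5, z = 5 - 10t


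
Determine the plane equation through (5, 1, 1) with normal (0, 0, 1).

The plane through P with normal n = (a, b, c) satisfies n·(r - P) = 0,
i.e. ax + by + cz = a·x₀ + b·y₀ + c·z₀.
d = 0·5 + 0·1 + 1·1
  = 0 + 0 + 1
  = 1
Equation: z = 1

z = 1


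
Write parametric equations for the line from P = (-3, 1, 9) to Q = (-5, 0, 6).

Direction vector d = Q - P = (-5 + 3, 0 - 1, 6 - 9) = (-2, -1, -3)
Parametric form r = P + t·d:
x = -3 - 2t, y = 1 - t, z = 9 - 3t

x = -3 - 2t, y = 1 - t, z = 9 - 3t


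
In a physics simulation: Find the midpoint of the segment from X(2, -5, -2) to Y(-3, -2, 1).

M = ((x₁+x₂)/2, (y₁+y₂)/2, (z₁+z₂)/2)
  = ((2 - 3)/2, (-5 - 2)/2, (-2 + 1)/2)
  = (-1/2, -7/2, -1/2)
  = (-0.5, -3.5, -0.5)

(-0.5, -3.5, -0.5)


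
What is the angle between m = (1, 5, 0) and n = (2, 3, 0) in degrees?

m·n = 1·2 + 5·3 + 0·0 = 2 + 15 + 0 = 17
|m| = √(1² + 5² + 0²) = √26 ≈ 5.099
|n| = √(2² + 3² + 0²) = √13 ≈ 3.606
cos θ = (m·n)/(|m||n|) = 17/(5.099·3.606) ≈ 0.9247
θ = arccos(0.9247) ≈ 22.38°

22.38°


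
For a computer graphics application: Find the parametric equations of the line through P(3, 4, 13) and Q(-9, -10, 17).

Direction vector d = Q - P = (-9 - 3, -10 - 4, 17 - 13) = (-12, -14, 4)
Parametric form r = P + t·d:
x = 3 - 12t, y = 4 - 14t, z = 13 + 4t

x = 3 - 12t, y = 4 - 14t, z = 13 + 4t


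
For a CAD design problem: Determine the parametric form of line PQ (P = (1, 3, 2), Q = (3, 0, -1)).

Direction vector d = Q - P = (3 - 1, 0 - 3, -1 - 2) = (2, -3, -3)
Parametric form r = P + t·d:
x = 1 + 2t, y = 3 - 3t, z = 2 - 3t

x = 1 + 2t, y = 3 - 3t, z = 2 - 3t


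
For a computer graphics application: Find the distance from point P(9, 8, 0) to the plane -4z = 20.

distance = |a·x₀ + b·y₀ + c·z₀ - d| / √(a² + b² + c²)
  = |0·9 + 0·8 + (-4)·0 - 20| / √(0² + 0² + (-4)²)
  = |0 + 0 + 0 - 20| / √(0 + 0 + 16)
  = |-20| / √16
  = 20 / 4
  ≈ 5

5


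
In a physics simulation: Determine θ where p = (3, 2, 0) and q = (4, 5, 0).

p·q = 3·4 + 2·5 + 0·0 = 12 + 10 + 0 = 22
|p| = √(3² + 2² + 0²) = √13 ≈ 3.606
|q| = √(4² + 5² + 0²) = √41 ≈ 6.403
cos θ = (p·q)/(|p||q|) = 22/(3.606·6.403) ≈ 0.9529
θ = arccos(0.9529) ≈ 17.65°

17.65°


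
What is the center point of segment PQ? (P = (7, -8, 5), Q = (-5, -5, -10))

M = ((x₁+x₂)/2, (y₁+y₂)/2, (z₁+z₂)/2)
  = ((7 - 5)/2, (-8 - 5)/2, (5 - 10)/2)
  = (2/2, -13/2, -5/2)
  = (1, -6.5, -2.5)

(1, -6.5, -2.5)


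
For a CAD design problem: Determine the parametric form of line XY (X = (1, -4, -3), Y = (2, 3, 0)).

Direction vector d = Y - X = (2 - 1, 3 + 4, 0 + 3) = (1, 7, 3)
Parametric form r = X + t·d:
x = 1 + t, y = -4 + 7t, z = -3 + 3t

x = 1 + t, y = -4 + 7t, z = -3 + 3t


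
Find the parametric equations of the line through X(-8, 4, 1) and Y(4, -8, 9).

Direction vector d = Y - X = (4 + 8, -8 - 4, 9 - 1) = (12, -12, 8)
Parametric form r = X + t·d:
x = -8 + 12t, y = 4 - 12t, z = 1 + 8t

x = -8 + 12t, y = 4 - 12t, z = 1 + 8t


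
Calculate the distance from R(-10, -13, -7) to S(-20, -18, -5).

d = √[(x₂-x₁)² + (y₂-y₁)² + (z₂-z₁)²]
  = √[(-10)² + (-5)² + 2²]
  = √[100 + 25 + 4]
  = √129
  ≈ 11.36

11.36


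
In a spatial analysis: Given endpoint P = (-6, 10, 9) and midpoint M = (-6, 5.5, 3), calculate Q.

Q = 2M - P
  = (2·(-6) - (-6), 2·5.5 - 10, 2·3 - 9)
  = (-12 + 6, 11 - 10, 6 - 9)
  = (-6, 1, -3)

(-6, 1, -3)


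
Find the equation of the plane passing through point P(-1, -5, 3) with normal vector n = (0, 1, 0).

The plane through P with normal n = (a, b, c) satisfies n·(r - P) = 0,
i.e. ax + by + cz = a·x₀ + b·y₀ + c·z₀.
d = 0·(-1) + 1·(-5) + 0·3
  = 0 - 5 + 0
  = -5
Equation: y = -5

y = -5


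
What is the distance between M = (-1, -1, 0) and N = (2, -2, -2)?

d = √[(x₂-x₁)² + (y₂-y₁)² + (z₂-z₁)²]
  = √[3² + (-1)² + (-2)²]
  = √[9 + 1 + 4]
  = √14
  ≈ 3.742

3.742


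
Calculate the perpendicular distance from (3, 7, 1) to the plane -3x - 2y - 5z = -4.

distance = |a·x₀ + b·y₀ + c·z₀ - d| / √(a² + b² + c²)
  = |(-3)·3 + (-2)·7 + (-5)·1 - (-4)| / √((-3)² + (-2)² + (-5)²)
  = |-9 - 14 - 5 + 4| / √(9 + 4 + 25)
  = |-24| / √38
  = 24 / 6.164
  ≈ 3.893

3.893


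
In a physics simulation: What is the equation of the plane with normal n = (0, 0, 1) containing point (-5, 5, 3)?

The plane through P with normal n = (a, b, c) satisfies n·(r - P) = 0,
i.e. ax + by + cz = a·x₀ + b·y₀ + c·z₀.
d = 0·(-5) + 0·5 + 1·3
  = 0 + 0 + 3
  = 3
Equation: z = 3

z = 3


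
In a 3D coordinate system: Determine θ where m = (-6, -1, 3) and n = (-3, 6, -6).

m·n = (-6)·(-3) + (-1)·6 + 3·(-6) = 18 - 6 - 18 = -6
|m| = √((-6)² + (-1)² + 3²) = √46 ≈ 6.782
|n| = √((-3)² + 6² + (-6)²) = √81 ≈ 9
cos θ = (m·n)/(|m||n|) = -6/(6.782·9) ≈ -0.09829
θ = arccos(-0.09829) ≈ 95.64°

95.64°


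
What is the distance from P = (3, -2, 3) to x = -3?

distance = |a·x₀ + b·y₀ + c·z₀ - d| / √(a² + b² + c²)
  = |1·3 + 0·(-2) + 0·3 - (-3)| / √(1² + 0² + 0²)
  = |3 + 0 + 0 + 3| / √(1 + 0 + 0)
  = |6| / √1
  = 6 / 1
  ≈ 6

6


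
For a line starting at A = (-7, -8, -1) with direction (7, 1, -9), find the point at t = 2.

P(t) = A + t·d
  = (-7 + 7·2, -8 + 1·2, -1 + (-9)·2)
  = (-7 + 14, -8 + 2, -1 - 18)
  = (7, -6, -19)

(7, -6, -19)


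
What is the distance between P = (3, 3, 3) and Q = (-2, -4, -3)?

d = √[(x₂-x₁)² + (y₂-y₁)² + (z₂-z₁)²]
  = √[(-5)² + (-7)² + (-6)²]
  = √[25 + 49 + 36]
  = √110
  ≈ 10.49

10.49


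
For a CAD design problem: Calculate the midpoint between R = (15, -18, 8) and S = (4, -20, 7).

M = ((x₁+x₂)/2, (y₁+y₂)/2, (z₁+z₂)/2)
  = ((15 + 4)/2, (-18 - 20)/2, (8 + 7)/2)
  = (19/2, -38/2, 15/2)
  = (9.5, -19, 7.5)

(9.5, -19, 7.5)


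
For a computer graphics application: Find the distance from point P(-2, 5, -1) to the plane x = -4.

distance = |a·x₀ + b·y₀ + c·z₀ - d| / √(a² + b² + c²)
  = |1·(-2) + 0·5 + 0·(-1) - (-4)| / √(1² + 0² + 0²)
  = |-2 + 0 + 0 + 4| / √(1 + 0 + 0)
  = |2| / √1
  = 2 / 1
  ≈ 2

2


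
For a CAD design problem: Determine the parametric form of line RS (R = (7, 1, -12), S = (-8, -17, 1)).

Direction vector d = S - R = (-8 - 7, -17 - 1, 1 + 12) = (-15, -18, 13)
Parametric form r = R + t·d:
x = 7 - 15t, y = 1 - 18t, z = -12 + 13t

x = 7 - 15t, y = 1 - 18t, z = -12 + 13t


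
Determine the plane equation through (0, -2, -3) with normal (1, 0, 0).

The plane through P with normal n = (a, b, c) satisfies n·(r - P) = 0,
i.e. ax + by + cz = a·x₀ + b·y₀ + c·z₀.
d = 1·0 + 0·(-2) + 0·(-3)
  = 0 + 0 + 0
  = 0
Equation: x = 0

x = 0


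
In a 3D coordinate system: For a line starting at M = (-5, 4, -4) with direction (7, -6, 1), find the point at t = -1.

P(t) = M + t·d
  = (-5 + 7·(-1), 4 + (-6)·(-1), -4 + 1·(-1))
  = (-5 - 7, 4 + 6, -4 - 1)
  = (-12, 10, -5)

(-12, 10, -5)


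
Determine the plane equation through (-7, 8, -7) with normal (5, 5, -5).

The plane through P with normal n = (a, b, c) satisfies n·(r - P) = 0,
i.e. ax + by + cz = a·x₀ + b·y₀ + c·z₀.
d = 5·(-7) + 5·8 + (-5)·(-7)
  = -35 + 40 + 35
  = 40
Equation: 5x + 5y - 5z = 40

5x + 5y - 5z = 40


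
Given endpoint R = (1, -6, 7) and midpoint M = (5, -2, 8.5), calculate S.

S = 2M - R
  = (2·5 - 1, 2·(-2) - (-6), 2·8.5 - 7)
  = (10 - 1, -4 + 6, 17 - 7)
  = (9, 2, 10)

(9, 2, 10)


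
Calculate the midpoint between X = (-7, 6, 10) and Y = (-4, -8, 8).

M = ((x₁+x₂)/2, (y₁+y₂)/2, (z₁+z₂)/2)
  = ((-7 - 4)/2, (6 - 8)/2, (10 + 8)/2)
  = (-11/2, -2/2, 18/2)
  = (-5.5, -1, 9)

(-5.5, -1, 9)


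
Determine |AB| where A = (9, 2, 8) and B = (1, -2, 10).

d = √[(x₂-x₁)² + (y₂-y₁)² + (z₂-z₁)²]
  = √[(-8)² + (-4)² + 2²]
  = √[64 + 16 + 4]
  = √84
  ≈ 9.165

9.165


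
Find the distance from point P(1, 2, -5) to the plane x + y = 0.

distance = |a·x₀ + b·y₀ + c·z₀ - d| / √(a² + b² + c²)
  = |1·1 + 1·2 + 0·(-5) - 0| / √(1² + 1² + 0²)
  = |1 + 2 + 0 + 0| / √(1 + 1 + 0)
  = |3| / √2
  = 3 / 1.414
  ≈ 2.121

2.121


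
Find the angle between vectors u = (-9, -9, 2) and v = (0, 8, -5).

u·v = (-9)·0 + (-9)·8 + 2·(-5) = 0 - 72 - 10 = -82
|u| = √((-9)² + (-9)² + 2²) = √166 ≈ 12.88
|v| = √(0² + 8² + (-5)²) = √89 ≈ 9.434
cos θ = (u·v)/(|u||v|) = -82/(12.88·9.434) ≈ -0.6746
θ = arccos(-0.6746) ≈ 132.4°

132.4°


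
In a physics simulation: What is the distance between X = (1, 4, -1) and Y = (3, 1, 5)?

d = √[(x₂-x₁)² + (y₂-y₁)² + (z₂-z₁)²]
  = √[2² + (-3)² + 6²]
  = √[4 + 9 + 36]
  = √49
  ≈ 7

7


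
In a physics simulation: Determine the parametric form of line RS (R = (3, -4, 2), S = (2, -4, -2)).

Direction vector d = S - R = (2 - 3, -4 + 4, -2 - 2) = (-1, 0, -4)
Parametric form r = R + t·d:
x = 3 - t, y = -4, z = 2 - 4t

x = 3 - t, y = -4, z = 2 - 4t


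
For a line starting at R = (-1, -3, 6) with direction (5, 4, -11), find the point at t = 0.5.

P(t) = R + t·d
  = (-1 + 5·0.5, -3 + 4·0.5, 6 + (-11)·0.5)
  = (-1 + 2.5, -3 + 2, 6 - 5.5)
  = (1.5, -1, 0.5)

(1.5, -1, 0.5)


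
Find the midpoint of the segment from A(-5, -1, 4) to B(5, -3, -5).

M = ((x₁+x₂)/2, (y₁+y₂)/2, (z₁+z₂)/2)
  = ((-5 + 5)/2, (-1 - 3)/2, (4 - 5)/2)
  = (0/2, -4/2, -1/2)
  = (0, -2, -0.5)

(0, -2, -0.5)


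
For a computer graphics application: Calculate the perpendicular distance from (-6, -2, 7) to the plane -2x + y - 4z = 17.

distance = |a·x₀ + b·y₀ + c·z₀ - d| / √(a² + b² + c²)
  = |(-2)·(-6) + 1·(-2) + (-4)·7 - 17| / √((-2)² + 1² + (-4)²)
  = |12 - 2 - 28 - 17| / √(4 + 1 + 16)
  = |-35| / √21
  = 35 / 4.583
  ≈ 7.638

7.638


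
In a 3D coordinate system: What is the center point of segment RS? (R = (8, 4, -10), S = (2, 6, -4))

M = ((x₁+x₂)/2, (y₁+y₂)/2, (z₁+z₂)/2)
  = ((8 + 2)/2, (4 + 6)/2, (-10 - 4)/2)
  = (10/2, 10/2, -14/2)
  = (5, 5, -7)

(5, 5, -7)


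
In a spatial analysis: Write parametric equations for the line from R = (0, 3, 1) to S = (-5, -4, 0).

Direction vector d = S - R = (-5 + 0, -4 - 3, 0 - 1) = (-5, -7, -1)
Parametric form r = R + t·d:
x = 0 - 5t, y = 3 - 7t, z = 1 - t

x = 0 - 5t, y = 3 - 7t, z = 1 - t


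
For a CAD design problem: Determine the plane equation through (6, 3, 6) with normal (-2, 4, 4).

The plane through P with normal n = (a, b, c) satisfies n·(r - P) = 0,
i.e. ax + by + cz = a·x₀ + b·y₀ + c·z₀.
d = (-2)·6 + 4·3 + 4·6
  = -12 + 12 + 24
  = 24
Equation: -2x + 4y + 4z = 24

-2x + 4y + 4z = 24


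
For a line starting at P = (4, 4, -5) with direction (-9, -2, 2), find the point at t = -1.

P(t) = P + t·d
  = (4 + (-9)·(-1), 4 + (-2)·(-1), -5 + 2·(-1))
  = (4 + 9, 4 + 2, -5 - 2)
  = (13, 6, -7)

(13, 6, -7)


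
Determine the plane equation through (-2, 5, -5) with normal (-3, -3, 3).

The plane through P with normal n = (a, b, c) satisfies n·(r - P) = 0,
i.e. ax + by + cz = a·x₀ + b·y₀ + c·z₀.
d = (-3)·(-2) + (-3)·5 + 3·(-5)
  = 6 - 15 - 15
  = -24
Equation: -3x - 3y + 3z = -24

-3x - 3y + 3z = -24


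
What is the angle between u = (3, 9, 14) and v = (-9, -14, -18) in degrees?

u·v = 3·(-9) + 9·(-14) + 14·(-18) = -27 - 126 - 252 = -405
|u| = √(3² + 9² + 14²) = √286 ≈ 16.91
|v| = √((-9)² + (-14)² + (-18)²) = √601 ≈ 24.52
cos θ = (u·v)/(|u||v|) = -405/(16.91·24.52) ≈ -0.9769
θ = arccos(-0.9769) ≈ 167.7°

167.7°


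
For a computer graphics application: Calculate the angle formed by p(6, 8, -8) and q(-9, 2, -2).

p·q = 6·(-9) + 8·2 + (-8)·(-2) = -54 + 16 + 16 = -22
|p| = √(6² + 8² + (-8)²) = √164 ≈ 12.81
|q| = √((-9)² + 2² + (-2)²) = √89 ≈ 9.434
cos θ = (p·q)/(|p||q|) = -22/(12.81·9.434) ≈ -0.1821
θ = arccos(-0.1821) ≈ 100.5°

100.5°


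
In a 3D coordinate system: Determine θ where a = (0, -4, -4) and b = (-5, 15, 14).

a·b = 0·(-5) + (-4)·15 + (-4)·14 = 0 - 60 - 56 = -116
|a| = √(0² + (-4)² + (-4)²) = √32 ≈ 5.657
|b| = √((-5)² + 15² + 14²) = √446 ≈ 21.12
cos θ = (a·b)/(|a||b|) = -116/(5.657·21.12) ≈ -0.971
θ = arccos(-0.971) ≈ 166.2°

166.2°


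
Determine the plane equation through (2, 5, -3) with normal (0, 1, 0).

The plane through P with normal n = (a, b, c) satisfies n·(r - P) = 0,
i.e. ax + by + cz = a·x₀ + b·y₀ + c·z₀.
d = 0·2 + 1·5 + 0·(-3)
  = 0 + 5 + 0
  = 5
Equation: y = 5

y = 5


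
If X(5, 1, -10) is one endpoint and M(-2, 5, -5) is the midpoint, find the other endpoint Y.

Y = 2M - X
  = (2·(-2) - 5, 2·5 - 1, 2·(-5) - (-10))
  = (-4 - 5, 10 - 1, -10 + 10)
  = (-9, 9, 0)

(-9, 9, 0)


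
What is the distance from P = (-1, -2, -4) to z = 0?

distance = |a·x₀ + b·y₀ + c·z₀ - d| / √(a² + b² + c²)
  = |0·(-1) + 0·(-2) + 1·(-4) - 0| / √(0² + 0² + 1²)
  = |0 + 0 - 4 + 0| / √(0 + 0 + 1)
  = |-4| / √1
  = 4 / 1
  ≈ 4

4


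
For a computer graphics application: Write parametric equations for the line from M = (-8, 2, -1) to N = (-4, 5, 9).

Direction vector d = N - M = (-4 + 8, 5 - 2, 9 + 1) = (4, 3, 10)
Parametric form r = M + t·d:
x = -8 + 4t, y = 2 + 3t, z = -1 + 10t

x = -8 + 4t, y = 2 + 3t, z = -1 + 10t


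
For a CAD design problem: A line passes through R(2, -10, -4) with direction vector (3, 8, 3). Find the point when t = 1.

P(t) = R + t·d
  = (2 + 3·1, -10 + 8·1, -4 + 3·1)
  = (2 + 3, -10 + 8, -4 + 3)
  = (5, -2, -1)

(5, -2, -1)


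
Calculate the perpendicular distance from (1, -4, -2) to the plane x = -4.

distance = |a·x₀ + b·y₀ + c·z₀ - d| / √(a² + b² + c²)
  = |1·1 + 0·(-4) + 0·(-2) - (-4)| / √(1² + 0² + 0²)
  = |1 + 0 + 0 + 4| / √(1 + 0 + 0)
  = |5| / √1
  = 5 / 1
  ≈ 5

5


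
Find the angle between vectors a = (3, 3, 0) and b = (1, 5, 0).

a·b = 3·1 + 3·5 + 0·0 = 3 + 15 + 0 = 18
|a| = √(3² + 3² + 0²) = √18 ≈ 4.243
|b| = √(1² + 5² + 0²) = √26 ≈ 5.099
cos θ = (a·b)/(|a||b|) = 18/(4.243·5.099) ≈ 0.8321
θ = arccos(0.8321) ≈ 33.69°

33.69°


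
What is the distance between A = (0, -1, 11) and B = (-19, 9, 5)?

d = √[(x₂-x₁)² + (y₂-y₁)² + (z₂-z₁)²]
  = √[(-19)² + 10² + (-6)²]
  = √[361 + 100 + 36]
  = √497
  ≈ 22.29

22.29


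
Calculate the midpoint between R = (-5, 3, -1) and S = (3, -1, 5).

M = ((x₁+x₂)/2, (y₁+y₂)/2, (z₁+z₂)/2)
  = ((-5 + 3)/2, (3 - 1)/2, (-1 + 5)/2)
  = (-2/2, 2/2, 4/2)
  = (-1, 1, 2)

(-1, 1, 2)


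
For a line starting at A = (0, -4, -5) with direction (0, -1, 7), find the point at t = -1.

P(t) = A + t·d
  = (0 + 0·(-1), -4 + (-1)·(-1), -5 + 7·(-1))
  = (0 + 0, -4 + 1, -5 - 7)
  = (0, -3, -12)

(0, -3, -12)


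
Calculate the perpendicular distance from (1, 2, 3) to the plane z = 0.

distance = |a·x₀ + b·y₀ + c·z₀ - d| / √(a² + b² + c²)
  = |0·1 + 0·2 + 1·3 - 0| / √(0² + 0² + 1²)
  = |0 + 0 + 3 + 0| / √(0 + 0 + 1)
  = |3| / √1
  = 3 / 1
  ≈ 3

3


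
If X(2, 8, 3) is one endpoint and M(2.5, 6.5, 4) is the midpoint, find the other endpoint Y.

Y = 2M - X
  = (2·2.5 - 2, 2·6.5 - 8, 2·4 - 3)
  = (5 - 2, 13 - 8, 8 - 3)
  = (3, 5, 5)

(3, 5, 5)


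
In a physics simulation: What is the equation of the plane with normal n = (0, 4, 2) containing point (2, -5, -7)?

The plane through P with normal n = (a, b, c) satisfies n·(r - P) = 0,
i.e. ax + by + cz = a·x₀ + b·y₀ + c·z₀.
d = 0·2 + 4·(-5) + 2·(-7)
  = 0 - 20 - 14
  = -34
Equation: 4y + 2z = -34

4y + 2z = -34


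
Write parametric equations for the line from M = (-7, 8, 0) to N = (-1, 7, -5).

Direction vector d = N - M = (-1 + 7, 7 - 8, -5 + 0) = (6, -1, -5)
Parametric form r = M + t·d:
x = -7 + 6t, y = 8 - t, z = 0 - 5t

x = -7 + 6t, y = 8 - t, z = 0 - 5t


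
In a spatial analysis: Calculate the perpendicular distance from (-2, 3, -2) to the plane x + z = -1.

distance = |a·x₀ + b·y₀ + c·z₀ - d| / √(a² + b² + c²)
  = |1·(-2) + 0·3 + 1·(-2) - (-1)| / √(1² + 0² + 1²)
  = |-2 + 0 - 2 + 1| / √(1 + 0 + 1)
  = |-3| / √2
  = 3 / 1.414
  ≈ 2.121

2.121


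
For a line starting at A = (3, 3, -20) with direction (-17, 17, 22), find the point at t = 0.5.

P(t) = A + t·d
  = (3 + (-17)·0.5, 3 + 17·0.5, -20 + 22·0.5)
  = (3 - 8.5, 3 + 8.5, -20 + 11)
  = (-5.5, 11.5, -9)

(-5.5, 11.5, -9)


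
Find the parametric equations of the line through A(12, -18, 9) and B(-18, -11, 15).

Direction vector d = B - A = (-18 - 12, -11 + 18, 15 - 9) = (-30, 7, 6)
Parametric form r = A + t·d:
x = 12 - 30t, y = -18 + 7t, z = 9 + 6t

x = 12 - 30t, y = -18 + 7t, z = 9 + 6t


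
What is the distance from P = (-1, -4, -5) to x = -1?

distance = |a·x₀ + b·y₀ + c·z₀ - d| / √(a² + b² + c²)
  = |1·(-1) + 0·(-4) + 0·(-5) - (-1)| / √(1² + 0² + 0²)
  = |-1 + 0 + 0 + 1| / √(1 + 0 + 0)
  = |0| / √1
  = 0 / 1
  ≈ 0

0


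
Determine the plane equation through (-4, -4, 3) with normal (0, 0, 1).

The plane through P with normal n = (a, b, c) satisfies n·(r - P) = 0,
i.e. ax + by + cz = a·x₀ + b·y₀ + c·z₀.
d = 0·(-4) + 0·(-4) + 1·3
  = 0 + 0 + 3
  = 3
Equation: z = 3

z = 3


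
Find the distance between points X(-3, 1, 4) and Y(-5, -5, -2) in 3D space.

d = √[(x₂-x₁)² + (y₂-y₁)² + (z₂-z₁)²]
  = √[(-2)² + (-6)² + (-6)²]
  = √[4 + 36 + 36]
  = √76
  ≈ 8.718

8.718


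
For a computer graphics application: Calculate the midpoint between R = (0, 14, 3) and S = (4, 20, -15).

M = ((x₁+x₂)/2, (y₁+y₂)/2, (z₁+z₂)/2)
  = ((0 + 4)/2, (14 + 20)/2, (3 - 15)/2)
  = (4/2, 34/2, -12/2)
  = (2, 17, -6)

(2, 17, -6)


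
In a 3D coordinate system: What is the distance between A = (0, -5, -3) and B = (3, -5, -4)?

d = √[(x₂-x₁)² + (y₂-y₁)² + (z₂-z₁)²]
  = √[3² + 0² + (-1)²]
  = √[9 + 0 + 1]
  = √10
  ≈ 3.162

3.162


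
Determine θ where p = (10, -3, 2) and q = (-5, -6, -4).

p·q = 10·(-5) + (-3)·(-6) + 2·(-4) = -50 + 18 - 8 = -40
|p| = √(10² + (-3)² + 2²) = √113 ≈ 10.63
|q| = √((-5)² + (-6)² + (-4)²) = √77 ≈ 8.775
cos θ = (p·q)/(|p||q|) = -40/(10.63·8.775) ≈ -0.4288
θ = arccos(-0.4288) ≈ 115.4°

115.4°


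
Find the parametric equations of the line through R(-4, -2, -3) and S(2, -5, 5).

Direction vector d = S - R = (2 + 4, -5 + 2, 5 + 3) = (6, -3, 8)
Parametric form r = R + t·d:
x = -4 + 6t, y = -2 - 3t, z = -3 + 8t

x = -4 + 6t, y = -2 - 3t, z = -3 + 8t


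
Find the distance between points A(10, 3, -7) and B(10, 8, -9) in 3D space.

d = √[(x₂-x₁)² + (y₂-y₁)² + (z₂-z₁)²]
  = √[0² + 5² + (-2)²]
  = √[0 + 25 + 4]
  = √29
  ≈ 5.385

5.385


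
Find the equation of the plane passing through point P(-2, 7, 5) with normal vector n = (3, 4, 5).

The plane through P with normal n = (a, b, c) satisfies n·(r - P) = 0,
i.e. ax + by + cz = a·x₀ + b·y₀ + c·z₀.
d = 3·(-2) + 4·7 + 5·5
  = -6 + 28 + 25
  = 47
Equation: 3x + 4y + 5z = 47

3x + 4y + 5z = 47


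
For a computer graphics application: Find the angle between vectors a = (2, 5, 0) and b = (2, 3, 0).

a·b = 2·2 + 5·3 + 0·0 = 4 + 15 + 0 = 19
|a| = √(2² + 5² + 0²) = √29 ≈ 5.385
|b| = √(2² + 3² + 0²) = √13 ≈ 3.606
cos θ = (a·b)/(|a||b|) = 19/(5.385·3.606) ≈ 0.9785
θ = arccos(0.9785) ≈ 11.89°

11.89°


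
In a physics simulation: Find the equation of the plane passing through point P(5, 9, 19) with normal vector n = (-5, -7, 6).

The plane through P with normal n = (a, b, c) satisfies n·(r - P) = 0,
i.e. ax + by + cz = a·x₀ + b·y₀ + c·z₀.
d = (-5)·5 + (-7)·9 + 6·19
  = -25 - 63 + 114
  = 26
Equation: -5x - 7y + 6z = 26

-5x - 7y + 6z = 26


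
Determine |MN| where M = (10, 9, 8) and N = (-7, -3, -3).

d = √[(x₂-x₁)² + (y₂-y₁)² + (z₂-z₁)²]
  = √[(-17)² + (-12)² + (-11)²]
  = √[289 + 144 + 121]
  = √554
  ≈ 23.54

23.54


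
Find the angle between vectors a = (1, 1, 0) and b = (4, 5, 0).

a·b = 1·4 + 1·5 + 0·0 = 4 + 5 + 0 = 9
|a| = √(1² + 1² + 0²) = √2 ≈ 1.414
|b| = √(4² + 5² + 0²) = √41 ≈ 6.403
cos θ = (a·b)/(|a||b|) = 9/(1.414·6.403) ≈ 0.9939
θ = arccos(0.9939) ≈ 6.34°

6.34°


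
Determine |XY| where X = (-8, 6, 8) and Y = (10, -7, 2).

d = √[(x₂-x₁)² + (y₂-y₁)² + (z₂-z₁)²]
  = √[18² + (-13)² + (-6)²]
  = √[324 + 169 + 36]
  = √529
  ≈ 23

23


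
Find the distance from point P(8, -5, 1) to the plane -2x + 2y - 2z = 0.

distance = |a·x₀ + b·y₀ + c·z₀ - d| / √(a² + b² + c²)
  = |(-2)·8 + 2·(-5) + (-2)·1 - 0| / √((-2)² + 2² + (-2)²)
  = |-16 - 10 - 2 + 0| / √(4 + 4 + 4)
  = |-28| / √12
  = 28 / 3.464
  ≈ 8.083

8.083


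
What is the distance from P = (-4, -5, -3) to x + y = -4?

distance = |a·x₀ + b·y₀ + c·z₀ - d| / √(a² + b² + c²)
  = |1·(-4) + 1·(-5) + 0·(-3) - (-4)| / √(1² + 1² + 0²)
  = |-4 - 5 + 0 + 4| / √(1 + 1 + 0)
  = |-5| / √2
  = 5 / 1.414
  ≈ 3.536

3.536


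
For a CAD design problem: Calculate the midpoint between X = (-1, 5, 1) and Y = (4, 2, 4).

M = ((x₁+x₂)/2, (y₁+y₂)/2, (z₁+z₂)/2)
  = ((-1 + 4)/2, (5 + 2)/2, (1 + 4)/2)
  = (3/2, 7/2, 5/2)
  = (1.5, 3.5, 2.5)

(1.5, 3.5, 2.5)


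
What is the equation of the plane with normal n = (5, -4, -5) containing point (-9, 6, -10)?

The plane through P with normal n = (a, b, c) satisfies n·(r - P) = 0,
i.e. ax + by + cz = a·x₀ + b·y₀ + c·z₀.
d = 5·(-9) + (-4)·6 + (-5)·(-10)
  = -45 - 24 + 50
  = -19
Equation: 5x - 4y - 5z = -19

5x - 4y - 5z = -19


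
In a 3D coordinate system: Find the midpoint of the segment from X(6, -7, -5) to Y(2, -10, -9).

M = ((x₁+x₂)/2, (y₁+y₂)/2, (z₁+z₂)/2)
  = ((6 + 2)/2, (-7 - 10)/2, (-5 - 9)/2)
  = (8/2, -17/2, -14/2)
  = (4, -8.5, -7)

(4, -8.5, -7)


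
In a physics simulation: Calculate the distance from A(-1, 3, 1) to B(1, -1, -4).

d = √[(x₂-x₁)² + (y₂-y₁)² + (z₂-z₁)²]
  = √[2² + (-4)² + (-5)²]
  = √[4 + 16 + 25]
  = √45
  ≈ 6.708

6.708


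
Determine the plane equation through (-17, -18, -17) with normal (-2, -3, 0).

The plane through P with normal n = (a, b, c) satisfies n·(r - P) = 0,
i.e. ax + by + cz = a·x₀ + b·y₀ + c·z₀.
d = (-2)·(-17) + (-3)·(-18) + 0·(-17)
  = 34 + 54 + 0
  = 88
Equation: -2x - 3y = 88

-2x - 3y = 88


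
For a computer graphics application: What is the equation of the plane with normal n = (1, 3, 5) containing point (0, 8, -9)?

The plane through P with normal n = (a, b, c) satisfies n·(r - P) = 0,
i.e. ax + by + cz = a·x₀ + b·y₀ + c·z₀.
d = 1·0 + 3·8 + 5·(-9)
  = 0 + 24 - 45
  = -21
Equation: x + 3y + 5z = -21

x + 3y + 5z = -21


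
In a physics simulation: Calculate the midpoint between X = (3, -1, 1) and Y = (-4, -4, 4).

M = ((x₁+x₂)/2, (y₁+y₂)/2, (z₁+z₂)/2)
  = ((3 - 4)/2, (-1 - 4)/2, (1 + 4)/2)
  = (-1/2, -5/2, 5/2)
  = (-0.5, -2.5, 2.5)

(-0.5, -2.5, 2.5)


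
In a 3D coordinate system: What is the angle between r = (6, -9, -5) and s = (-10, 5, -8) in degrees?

r·s = 6·(-10) + (-9)·5 + (-5)·(-8) = -60 - 45 + 40 = -65
|r| = √(6² + (-9)² + (-5)²) = √142 ≈ 11.92
|s| = √((-10)² + 5² + (-8)²) = √189 ≈ 13.75
cos θ = (r·s)/(|r||s|) = -65/(11.92·13.75) ≈ -0.3968
θ = arccos(-0.3968) ≈ 113.4°

113.4°


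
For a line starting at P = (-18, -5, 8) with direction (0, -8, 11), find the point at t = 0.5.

P(t) = P + t·d
  = (-18 + 0·0.5, -5 + (-8)·0.5, 8 + 11·0.5)
  = (-18 + 0, -5 - 4, 8 + 5.5)
  = (-18, -9, 13.5)

(-18, -9, 13.5)


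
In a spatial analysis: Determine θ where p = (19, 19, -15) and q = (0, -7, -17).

p·q = 19·0 + 19·(-7) + (-15)·(-17) = 0 - 133 + 255 = 122
|p| = √(19² + 19² + (-15)²) = √947 ≈ 30.77
|q| = √(0² + (-7)² + (-17)²) = √338 ≈ 18.38
cos θ = (p·q)/(|p||q|) = 122/(30.77·18.38) ≈ 0.2156
θ = arccos(0.2156) ≈ 77.55°

77.55°


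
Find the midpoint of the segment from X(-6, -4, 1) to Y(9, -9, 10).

M = ((x₁+x₂)/2, (y₁+y₂)/2, (z₁+z₂)/2)
  = ((-6 + 9)/2, (-4 - 9)/2, (1 + 10)/2)
  = (3/2, -13/2, 11/2)
  = (1.5, -6.5, 5.5)

(1.5, -6.5, 5.5)


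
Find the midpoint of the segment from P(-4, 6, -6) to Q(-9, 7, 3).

M = ((x₁+x₂)/2, (y₁+y₂)/2, (z₁+z₂)/2)
  = ((-4 - 9)/2, (6 + 7)/2, (-6 + 3)/2)
  = (-13/2, 13/2, -3/2)
  = (-6.5, 6.5, -1.5)

(-6.5, 6.5, -1.5)


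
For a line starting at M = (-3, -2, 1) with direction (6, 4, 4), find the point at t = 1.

P(t) = M + t·d
  = (-3 + 6·1, -2 + 4·1, 1 + 4·1)
  = (-3 + 6, -2 + 4, 1 + 4)
  = (3, 2, 5)

(3, 2, 5)


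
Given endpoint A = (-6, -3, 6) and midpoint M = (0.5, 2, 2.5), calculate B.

B = 2M - A
  = (2·0.5 - (-6), 2·2 - (-3), 2·2.5 - 6)
  = (1 + 6, 4 + 3, 5 - 6)
  = (7, 7, -1)

(7, 7, -1)
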